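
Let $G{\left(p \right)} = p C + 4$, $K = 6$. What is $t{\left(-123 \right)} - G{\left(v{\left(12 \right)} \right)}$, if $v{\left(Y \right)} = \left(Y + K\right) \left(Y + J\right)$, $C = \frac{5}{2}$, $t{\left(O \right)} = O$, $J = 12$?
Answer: $-1207$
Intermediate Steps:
$C = \frac{5}{2}$ ($C = 5 \cdot \frac{1}{2} = \frac{5}{2} \approx 2.5$)
$v{\left(Y \right)} = \left(6 + Y\right) \left(12 + Y\right)$ ($v{\left(Y \right)} = \left(Y + 6\right) \left(Y + 12\right) = \left(6 + Y\right) \left(12 + Y\right)$)
$G{\left(p \right)} = 4 + \frac{5 p}{2}$ ($G{\left(p \right)} = p \frac{5}{2} + 4 = \frac{5 p}{2} + 4 = 4 + \frac{5 p}{2}$)
$t{\left(-123 \right)} - G{\left(v{\left(12 \right)} \right)} = -123 - \left(4 + \frac{5 \left(72 + 12^{2} + 18 \cdot 12\right)}{2}\right) = -123 - \left(4 + \frac{5 \left(72 + 144 + 216\right)}{2}\right) = -123 - \left(4 + \frac{5}{2} \cdot 432\right) = -123 - \left(4 + 1080\right) = -123 - 1084 = -1207$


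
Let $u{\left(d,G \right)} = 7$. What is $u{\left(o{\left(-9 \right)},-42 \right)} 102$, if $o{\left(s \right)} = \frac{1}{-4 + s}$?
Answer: $714$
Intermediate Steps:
$u{\left(o{\left(-9 \right)},-42 \right)} 102 = 7 \cdot 102 = 714$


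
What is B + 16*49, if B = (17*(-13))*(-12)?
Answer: 3436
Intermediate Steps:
B = 2652 (B = -221*(-12) = 2652)
B + 16*49 = 2652 + 16*49 = 2652 + 784 = 3436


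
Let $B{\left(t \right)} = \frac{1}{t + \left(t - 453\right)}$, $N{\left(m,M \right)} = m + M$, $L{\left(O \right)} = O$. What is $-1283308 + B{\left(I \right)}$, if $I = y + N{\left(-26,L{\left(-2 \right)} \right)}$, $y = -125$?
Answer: $- \frac{974030773}{759} \approx -1.2833 \cdot 10^{6}$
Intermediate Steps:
$N{\left(m,M \right)} = M + m$
$I = -153$ ($I = -125 - 28 = -153$)
$B{\left(t \right)} = \frac{1}{-453 + 2 t}$ ($B{\left(t \right)} = \frac{1}{t + \left(-453 + t\right)} = \frac{1}{-453 + 2 t}$)
$-1283308 + B{\left(I \right)} = -1283308 + \frac{1}{-453 + 2 \left(-153\right)} = -1283308 + \frac{1}{-453 - 306} = -1283308 + \frac{1}{-759} = -1283308 - \frac{1}{759} = - \frac{974030773}{759}$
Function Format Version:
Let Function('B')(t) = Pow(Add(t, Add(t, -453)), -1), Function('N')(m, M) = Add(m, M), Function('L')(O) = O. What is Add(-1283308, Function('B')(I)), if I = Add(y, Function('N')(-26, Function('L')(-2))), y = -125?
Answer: Rational(-974030773, 759) ≈ -1.2833e+6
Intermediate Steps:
Function('N')(m, M) = Add(M, m)
I = -153 (I = Add(-125, Add(-2, -26)) = Add(-125, -28) = -153)
Function('B')(t) = Pow(Add(-453, Mul(2, t)), -1) (Function('B')(t) = Pow(Add(t, Add(-453, t)), -1) = Pow(Add(-453, Mul(2, t)), -1))
Add(-1283308, Function('B')(I)) = Add(-1283308, Pow(Add(-453, Mul(2, -153)), -1)) = Add(-1283308, Pow(Add(-453, -306), -1)) = Add(-1283308, Pow(-759, -1)) = Add(-1283308, Rational(-1, 759)) = Rational(-974030773, 759)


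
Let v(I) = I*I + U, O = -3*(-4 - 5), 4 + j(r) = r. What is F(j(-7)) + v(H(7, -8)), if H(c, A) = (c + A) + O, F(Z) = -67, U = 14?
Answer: 623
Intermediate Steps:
j(r) = -4 + r
O = 27 (O = -3*(-9) = 27)
H(c, A) = 27 + A + c (H(c, A) = (c + A) + 27 = (A + c) + 27 = 27 + A + c)
v(I) = 14 + I**2 (v(I) = I*I + 14 = I**2 + 14 = 14 + I**2)
F(j(-7)) + v(H(7, -8)) = -67 + (14 + (27 - 8 + 7)**2) = -67 + (14 + 26**2) = -67 + (14 + 676) = -67 + 690 = 623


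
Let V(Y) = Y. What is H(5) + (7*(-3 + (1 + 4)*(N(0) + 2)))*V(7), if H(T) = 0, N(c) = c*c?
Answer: 343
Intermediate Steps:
N(c) = c**2
H(5) + (7*(-3 + (1 + 4)*(N(0) + 2)))*V(7) = 0 + (7*(-3 + (1 + 4)*(0**2 + 2)))*7 = 0 + (7*(-3 + 5*(0 + 2)))*7 = 0 + (7*(-3 + 5*2))*7 = 0 + (7*(-3 + 10))*7 = 0 + (7*7)*7 = 0 + 49*7 = 0 + 343 = 343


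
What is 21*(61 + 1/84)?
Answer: 5125/4 ≈ 1281.3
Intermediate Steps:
21*(61 + 1/84) = 21*(5125/84) = 5125/4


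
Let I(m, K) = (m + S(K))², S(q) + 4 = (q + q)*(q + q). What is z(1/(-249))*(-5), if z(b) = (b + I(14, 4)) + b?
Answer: -6817610/249 ≈ -27380.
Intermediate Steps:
S(q) = -4 + 4*q² (S(q) = -4 + (q + q)*(q + q) = -4 + (2*q)*(2*q) = -4 + 4*q²)
I(m, K) = (-4 + m + 4*K²)² (I(m, K) = (m + (-4 + 4*K²))² = (-4 + m + 4*K²)²)
z(b) = 5476 + 2*b (z(b) = (b + (-4 + 14 + 4*4²)²) + b = (b + (-4 + 14 + 4*16)²) + b = (b + (-4 + 14 + 64)²) + b = (b + 74²) + b = (b + 5476) + b = (5476 + b) + b = 5476 + 2*b)
z(1/(-249))*(-5) = (5476 + 2/(-249))*(-5) = (5476 + 2*(-1/249))*(-5) = (5476 - 2/249)*(-5) = (1363522/249)*(-5) = -6817610/249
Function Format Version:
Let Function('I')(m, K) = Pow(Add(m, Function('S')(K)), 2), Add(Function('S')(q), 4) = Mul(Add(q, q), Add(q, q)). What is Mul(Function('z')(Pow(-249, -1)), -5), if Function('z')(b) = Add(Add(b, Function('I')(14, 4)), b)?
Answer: Rational(-6817610, 249) ≈ -27380.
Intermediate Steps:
Function('S')(q) = Add(-4, Mul(4, Pow(q, 2))) (Function('S')(q) = Add(-4, Mul(Add(q, q), Add(q, q))) = Add(-4, Mul(Mul(2, q), Mul(2, q))) = Add(-4, Mul(4, Pow(q, 2))))
Function('I')(m, K) = Pow(Add(-4, m, Mul(4, Pow(K, 2))), 2) (Function('I')(m, K) = Pow(Add(m, Add(-4, Mul(4, Pow(K, 2)))), 2) = Pow(Add(-4, m, Mul(4, Pow(K, 2))), 2))
Function('z')(b) = Add(5476, Mul(2, b)) (Function('z')(b) = Add(Add(b, Pow(Add(-4, 14, Mul(4, Pow(4, 2))), 2)), b) = Add(Add(b, Pow(Add(-4, 14, Mul(4, 16)), 2)), b) = Add(Add(b, Pow(Add(-4, 14, 64), 2)), b) = Add(Add(b, Pow(74, 2)), b) = Add(Add(b, 5476), b) = Add(Add(5476, b), b) = Add(5476, Mul(2, b)))
Mul(Function('z')(Pow(-249, -1)), -5) = Mul(Add(5476, Mul(2, Pow(-249, -1))), -5) = Mul(Add(5476, Mul(2, Rational(-1, 249))), -5) = Mul(Add(5476, Rational(-2, 249)), -5) = Mul(Rational(1363522, 249), -5) = Rational(-6817610, 249)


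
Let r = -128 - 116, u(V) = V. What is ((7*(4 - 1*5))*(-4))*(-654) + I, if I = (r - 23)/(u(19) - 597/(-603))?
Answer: -73631283/4018 ≈ -18325.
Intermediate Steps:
r = -244
I = -53667/4018 (I = (-244 - 23)/(19 - 597/(-603)) = -267/(19 - 597*(-1/603)) = -267/(19 + 199/201) = -267/4018/201 = -267*201/4018 = -53667/4018 ≈ -13.357)
((7*(4 - 1*5))*(-4))*(-654) + I = ((7*(4 - 1*5))*(-4))*(-654) - 53667/4018 = ((7*(4 - 5))*(-4))*(-654) - 53667/4018 = ((7*(-1))*(-4))*(-654) - 53667/4018 = -7*(-4)*(-654) - 53667/4018 = 28*(-654) - 53667/4018 = -18312 - 53667/4018 = -73631283/4018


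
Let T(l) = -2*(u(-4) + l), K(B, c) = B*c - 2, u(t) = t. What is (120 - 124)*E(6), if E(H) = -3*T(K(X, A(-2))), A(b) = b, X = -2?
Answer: 48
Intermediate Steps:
K(B, c) = -2 + B*c
T(l) = 8 - 2*l (T(l) = -2*(-4 + l) = 8 - 2*l)
E(H) = -12 (E(H) = -3*(8 - 2*(-2 - 2*(-2))) = -3*(8 - 2*(-2 + 4)) = -3*(8 - 2*2) = -3*(8 - 4) = -3*4 = -12)
(120 - 124)*E(6) = (120 - 124)*(-12) = -4*(-12) = 48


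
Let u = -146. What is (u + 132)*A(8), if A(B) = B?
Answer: -112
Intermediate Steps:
(u + 132)*A(8) = (-146 + 132)*8 = -14*8 = -112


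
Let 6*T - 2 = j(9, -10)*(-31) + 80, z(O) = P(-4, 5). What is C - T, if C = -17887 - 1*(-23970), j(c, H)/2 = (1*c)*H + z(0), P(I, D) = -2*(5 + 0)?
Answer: 5036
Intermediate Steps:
P(I, D) = -10 (P(I, D) = -2*5 = -10)
z(O) = -10
j(c, H) = -20 + 2*H*c (j(c, H) = 2*((1*c)*H - 10) = 2*(c*H - 10) = 2*(H*c - 10) = 2*(-10 + H*c) = -20 + 2*H*c)
C = 6083 (C = -17887 + 23970 = 6083)
T = 1047 (T = ⅓ + ((-20 + 2*(-10)*9)*(-31) + 80)/6 = ⅓ + ((-20 - 180)*(-31) + 80)/6 = ⅓ + (-200*(-31) + 80)/6 = ⅓ + (6200 + 80)/6 = ⅓ + (⅙)*6280 = ⅓ + 3140/3 = 1047)
C - T = 6083 - 1*1047 = 6083 - 1047 = 5036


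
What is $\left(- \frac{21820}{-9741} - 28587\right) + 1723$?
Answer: $- \frac{261660404}{9741} \approx -26862.0$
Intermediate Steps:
$\left(- \frac{21820}{-9741} - 28587\right) + 1723 = \left(\left(-21820\right) \left(- \frac{1}{9741}\right) - 28587\right) + 1723 = \left(\frac{21820}{9741} - 28587\right) + 1723 = - \frac{278444147}{9741} + 1723 = - \frac{261660404}{9741}$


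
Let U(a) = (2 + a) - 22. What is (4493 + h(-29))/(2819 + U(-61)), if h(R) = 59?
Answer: 2276/1369 ≈ 1.6625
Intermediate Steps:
U(a) = -20 + a
(4493 + h(-29))/(2819 + U(-61)) = (4493 + 59)/(2819 + (-20 - 61)) = 4552/(2819 - 81) = 4552/2738 = 4552*(1/2738) = 2276/1369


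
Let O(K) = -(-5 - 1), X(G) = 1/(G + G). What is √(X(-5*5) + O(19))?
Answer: √598/10 ≈ 2.4454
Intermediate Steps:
X(G) = 1/(2*G)
O(K) = 6 (O(K) = -1*(-6) = 6)
√(X(-5*5) + O(19)) = √(1/(2*((-5*5))) + 6) = √((½)/(-25) + 6) = √((½)*(-1/25) + 6) = √(-1/50 + 6) = √(299/50) = √598/10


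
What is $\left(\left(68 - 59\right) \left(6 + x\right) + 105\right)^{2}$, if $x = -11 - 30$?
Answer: $44100$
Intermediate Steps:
$x = -41$
$\left(\left(68 - 59\right) \left(6 + x\right) + 105\right)^{2} = \left(\left(68 - 59\right) \left(6 - 41\right) + 105\right)^{2} = \left(9 \left(-35\right) + 105\right)^{2} = \left(-315 + 105\right)^{2} = \left(-210\right)^{2} = 44100$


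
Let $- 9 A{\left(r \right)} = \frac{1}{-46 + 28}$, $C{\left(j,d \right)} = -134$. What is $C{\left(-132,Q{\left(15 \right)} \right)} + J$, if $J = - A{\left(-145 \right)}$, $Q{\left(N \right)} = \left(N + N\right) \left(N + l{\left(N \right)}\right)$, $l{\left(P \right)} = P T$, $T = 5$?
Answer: $- \frac{21709}{162} \approx -134.01$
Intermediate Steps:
$l{\left(P \right)} = 5 P$ ($l{\left(P \right)} = P 5 = 5 P$)
$Q{\left(N \right)} = 12 N^{2}$ ($Q{\left(N \right)} = \left(N + N\right) \left(N + 5 N\right) = 2 N 6 N = 12 N^{2}$)
$A{\left(r \right)} = \frac{1}{162}$ ($A{\left(r \right)} = - \frac{1}{9 \left(-46 + 28\right)} = - \frac{1}{9 \left(-18\right)} = \left(- \frac{1}{9}\right) \left(- \frac{1}{18}\right) = \frac{1}{162}$)
$J = - \frac{1}{162}$ ($J = \left(-1\right) \frac{1}{162} = - \frac{1}{162} \approx -0.0061728$)
$C{\left(-132,Q{\left(15 \right)} \right)} + J = -134 - \frac{1}{162} = - \frac{21709}{162}$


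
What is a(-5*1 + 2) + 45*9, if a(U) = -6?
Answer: 399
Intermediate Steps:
a(-5*1 + 2) + 45*9 = -6 + 45*9 = -6 + 405 = 399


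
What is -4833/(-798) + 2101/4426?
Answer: 1922288/294329 ≈ 6.5311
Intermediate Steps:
-4833/(-798) + 2101/4426 = -4833*(-1/798) + 2101*(1/4426) = 1611/266 + 2101/4426 = 1922288/294329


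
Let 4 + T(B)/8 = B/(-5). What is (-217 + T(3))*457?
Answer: -579933/5 ≈ -1.1599e+5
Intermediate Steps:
T(B) = -32 - 8*B/5 (T(B) = -32 + 8*(B/(-5)) = -32 + 8*(B*(-⅕)) = -32 + 8*(-B/5) = -32 - 8*B/5)
(-217 + T(3))*457 = (-217 + (-32 - 8/5*3))*457 = (-217 + (-32 - 24/5))*457 = (-217 - 184/5)*457 = -1269/5*457 = -579933/5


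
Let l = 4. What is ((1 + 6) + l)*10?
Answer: 110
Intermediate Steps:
((1 + 6) + l)*10 = ((1 + 6) + 4)*10 = (7 + 4)*10 = 11*10 = 110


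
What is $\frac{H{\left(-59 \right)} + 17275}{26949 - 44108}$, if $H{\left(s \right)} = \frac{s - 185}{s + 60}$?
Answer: $- \frac{17031}{17159} \approx -0.99254$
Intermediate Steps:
$H{\left(s \right)} = \frac{-185 + s}{60 + s}$
$\frac{H{\left(-59 \right)} + 17275}{26949 - 44108} = \frac{\frac{-185 - 59}{60 - 59} + 17275}{26949 - 44108} = \frac{1^{-1} \left(-244\right) + 17275}{-17159} = \left(1 \left(-244\right) + 17275\right) \left(- \frac{1}{17159}\right) = \left(-244 + 17275\right) \left(- \frac{1}{17159}\right) = 17031 \left(- \frac{1}{17159}\right) = - \frac{17031}{17159}$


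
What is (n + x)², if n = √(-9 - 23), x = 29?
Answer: 809 + 232*I*√2 ≈ 809.0 + 328.1*I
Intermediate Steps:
n = 4*I*√2 (n = √(-32) = 4*I*√2 ≈ 5.6569*I)
(n + x)² = (4*I*√2 + 29)² = (29 + 4*I*√2)²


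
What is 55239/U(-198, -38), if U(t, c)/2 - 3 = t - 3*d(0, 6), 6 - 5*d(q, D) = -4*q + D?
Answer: -18413/130 ≈ -141.64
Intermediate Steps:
d(q, D) = 6/5 - D/5 + 4*q/5 (d(q, D) = 6/5 - (-4*q + D)/5 = 6/5 - (D - 4*q)/5 = 6/5 + (-D/5 + 4*q/5) = 6/5 - D/5 + 4*q/5)
U(t, c) = 6 + 2*t (U(t, c) = 6 + 2*(t - 3*(6/5 - ⅕*6 + (⅘)*0)) = 6 + 2*(t - 3*(6/5 - 6/5 + 0)) = 6 + 2*(t - 3*0) = 6 + 2*(t + 0) = 6 + 2*t)
55239/U(-198, -38) = 55239/(6 + 2*(-198)) = 55239/(6 - 396) = 55239/(-390) = 55239*(-1/390) = -18413/130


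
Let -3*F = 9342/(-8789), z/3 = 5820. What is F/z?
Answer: 173/8525330 ≈ 2.0292e-5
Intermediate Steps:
z = 17460 (z = 3*5820 = 17460)
F = 3114/8789 (F = -3114/(-8789) = -3114*(-1)/8789 = -1/3*(-9342/8789) = 3114/8789 ≈ 0.35431)
F/z = (3114/8789)/17460 = (3114/8789)*(1/17460) = 173/8525330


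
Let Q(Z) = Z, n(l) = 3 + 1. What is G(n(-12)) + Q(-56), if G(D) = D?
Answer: -52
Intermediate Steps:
n(l) = 4
G(n(-12)) + Q(-56) = 4 - 56 = -52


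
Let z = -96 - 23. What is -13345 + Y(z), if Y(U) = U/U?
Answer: -13344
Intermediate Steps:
z = -119
Y(U) = 1
-13345 + Y(z) = -13345 + 1 = -13344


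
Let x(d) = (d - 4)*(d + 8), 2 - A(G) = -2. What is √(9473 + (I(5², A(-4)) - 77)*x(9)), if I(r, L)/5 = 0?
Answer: 4*√183 ≈ 54.111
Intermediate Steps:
A(G) = 4 (A(G) = 2 - 1*(-2) = 2 + 2 = 4)
I(r, L) = 0 (I(r, L) = 5*0 = 0)
x(d) = (-4 + d)*(8 + d)
√(9473 + (I(5², A(-4)) - 77)*x(9)) = √(9473 + (0 - 77)*(-32 + 9² + 4*9)) = √(9473 - 77*(-32 + 81 + 36)) = √(9473 - 77*85) = √(9473 - 6545) = √2928 = 4*√183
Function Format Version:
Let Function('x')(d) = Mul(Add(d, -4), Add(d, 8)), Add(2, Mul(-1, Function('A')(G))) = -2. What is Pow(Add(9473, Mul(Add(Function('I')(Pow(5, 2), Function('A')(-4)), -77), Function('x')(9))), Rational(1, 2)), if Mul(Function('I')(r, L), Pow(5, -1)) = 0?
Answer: Mul(4, Pow(183, Rational(1, 2))) ≈ 54.111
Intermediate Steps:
Function('A')(G) = 4 (Function('A')(G) = Add(2, Mul(-1, -2)) = Add(2, 2) = 4)
Function('I')(r, L) = 0 (Function('I')(r, L) = Mul(5, 0) = 0)
Function('x')(d) = Mul(Add(-4, d), Add(8, d))
Pow(Add(9473, Mul(Add(Function('I')(Pow(5, 2), Function('A')(-4)), -77), Function('x')(9))), Rational(1, 2)) = Pow(Add(9473, Mul(Add(0, -77), Add(-32, Pow(9, 2), Mul(4, 9)))), Rational(1, 2)) = Pow(Add(9473, Mul(-77, Add(-32, 81, 36))), Rational(1, 2)) = Pow(Add(9473, Mul(-77, 85)), Rational(1, 2)) = Pow(Add(9473, -6545), Rational(1, 2)) = Pow(2928, Rational(1, 2)) = Mul(4, Pow(183, Rational(1, 2)))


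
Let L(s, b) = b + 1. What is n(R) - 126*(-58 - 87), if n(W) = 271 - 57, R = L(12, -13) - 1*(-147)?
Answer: 18484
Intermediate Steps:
L(s, b) = 1 + b
R = 135 (R = (1 - 13) - 1*(-147) = -12 + 147 = 135)
n(W) = 214
n(R) - 126*(-58 - 87) = 214 - 126*(-58 - 87) = 214 - 126*(-145) = 214 - 1*(-18270) = 214 + 18270 = 18484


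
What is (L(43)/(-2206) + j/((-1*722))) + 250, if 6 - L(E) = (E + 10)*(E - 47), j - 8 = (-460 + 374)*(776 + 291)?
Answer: 150108732/398183 ≈ 376.98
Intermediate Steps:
j = -91754 (j = 8 + (-460 + 374)*(776 + 291) = 8 - 86*1067 = 8 - 91762 = -91754)
L(E) = 6 - (-47 + E)*(10 + E) (L(E) = 6 - (E + 10)*(E - 47) = 6 - (10 + E)*(-47 + E) = 6 - (-47 + E)*(10 + E))
(L(43)/(-2206) + j/((-1*722))) + 250 = ((476 - 1*43² + 37*43)/(-2206) - 91754/((-1*722))) + 250 = ((476 - 1*1849 + 1591)*(-1/2206) - 91754/(-722)) + 250 = ((476 - 1849 + 1591)*(-1/2206) - 91754*(-1/722)) + 250 = (218*(-1/2206) + 45877/361) + 250 = (-109/1103 + 45877/361) + 250 = 50562982/398183 + 250 = 150108732/398183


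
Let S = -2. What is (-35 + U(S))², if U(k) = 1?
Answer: 1156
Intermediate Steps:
(-35 + U(S))² = (-35 + 1)² = (-34)² = 1156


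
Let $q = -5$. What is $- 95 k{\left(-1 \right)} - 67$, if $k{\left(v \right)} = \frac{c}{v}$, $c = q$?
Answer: $-542$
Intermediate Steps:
$c = -5$
$k{\left(v \right)} = - \frac{5}{v}$
$- 95 k{\left(-1 \right)} - 67 = - 95 \left(- \frac{5}{-1}\right) - 67 = - 95 \left(\left(-5\right) \left(-1\right)\right) - 67 = \left(-95\right) 5 - 67 = -475 - 67 = -542$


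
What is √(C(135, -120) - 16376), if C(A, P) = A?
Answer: I*√16241 ≈ 127.44*I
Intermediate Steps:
√(C(135, -120) - 16376) = √(135 - 16376) = √(-16241) = I*√16241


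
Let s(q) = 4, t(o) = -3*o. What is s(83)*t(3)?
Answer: -36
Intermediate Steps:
s(83)*t(3) = 4*(-3*3) = 4*(-9) = -36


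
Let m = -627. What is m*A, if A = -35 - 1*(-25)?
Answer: 6270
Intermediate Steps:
A = -10 (A = -35 + 25 = -10)
m*A = -627*(-10) = 6270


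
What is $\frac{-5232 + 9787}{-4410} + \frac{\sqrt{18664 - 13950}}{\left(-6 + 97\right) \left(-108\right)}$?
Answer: $- \frac{911}{882} - \frac{\sqrt{4714}}{9828} \approx -1.0399$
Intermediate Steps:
$\frac{-5232 + 9787}{-4410} + \frac{\sqrt{18664 - 13950}}{\left(-6 + 97\right) \left(-108\right)} = 4555 \left(- \frac{1}{4410}\right) + \frac{\sqrt{4714}}{91 \left(-108\right)} = - \frac{911}{882} + \frac{\sqrt{4714}}{-9828} = - \frac{911}{882} + \sqrt{4714} \left(- \frac{1}{9828}\right) = - \frac{911}{882} - \frac{\sqrt{4714}}{9828}$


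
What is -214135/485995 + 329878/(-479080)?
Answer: -26290685441/23283048460 ≈ -1.1292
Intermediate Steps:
-214135/485995 + 329878/(-479080) = -214135*1/485995 + 329878*(-1/479080) = -42827/97199 - 164939/239540 = -26290685441/23283048460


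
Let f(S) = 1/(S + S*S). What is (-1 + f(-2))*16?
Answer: -8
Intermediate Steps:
f(S) = 1/(S + S**2)
(-1 + f(-2))*16 = (-1 + 1/((-2)*(1 - 2)))*16 = (-1 - 1/2/(-1))*16 = (-1 - 1/2*(-1))*16 = (-1 + 1/2)*16 = -1/2*16 = -8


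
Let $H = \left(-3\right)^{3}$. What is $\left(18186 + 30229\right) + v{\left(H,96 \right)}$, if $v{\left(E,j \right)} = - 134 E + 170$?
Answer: $52203$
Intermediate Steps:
$H = -27$
$v{\left(E,j \right)} = 170 - 134 E$
$\left(18186 + 30229\right) + v{\left(H,96 \right)} = \left(18186 + 30229\right) + \left(170 - -3618\right) = 48415 + \left(170 + 3618\right) = 48415 + 3788 = 52203$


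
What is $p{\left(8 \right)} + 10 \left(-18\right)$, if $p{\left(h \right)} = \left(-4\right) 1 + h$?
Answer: $-176$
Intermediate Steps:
$p{\left(h \right)} = -4 + h$
$p{\left(8 \right)} + 10 \left(-18\right) = \left(-4 + 8\right) + 10 \left(-18\right) = 4 - 180 = -176$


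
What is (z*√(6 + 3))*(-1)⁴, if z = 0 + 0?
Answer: 0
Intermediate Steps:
z = 0
(z*√(6 + 3))*(-1)⁴ = (0*√(6 + 3))*(-1)⁴ = (0*√9)*1 = (0*3)*1 = 0*1 = 0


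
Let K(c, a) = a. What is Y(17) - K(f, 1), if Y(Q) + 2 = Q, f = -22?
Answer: 14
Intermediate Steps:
Y(Q) = -2 + Q
Y(17) - K(f, 1) = (-2 + 17) - 1*1 = 15 - 1 = 14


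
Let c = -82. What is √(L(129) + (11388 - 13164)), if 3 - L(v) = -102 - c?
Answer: I*√1753 ≈ 41.869*I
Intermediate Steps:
L(v) = 23 (L(v) = 3 - (-102 - 1*(-82)) = 3 - (-102 + 82) = 3 - 1*(-20) = 3 + 20 = 23)
√(L(129) + (11388 - 13164)) = √(23 + (11388 - 13164)) = √(23 - 1776) = √(-1753) = I*√1753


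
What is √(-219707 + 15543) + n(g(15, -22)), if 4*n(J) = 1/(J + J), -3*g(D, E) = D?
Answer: -1/40 + 2*I*√51041 ≈ -0.025 + 451.85*I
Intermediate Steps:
g(D, E) = -D/3
n(J) = 1/(8*J) (n(J) = 1/(4*(J + J)) = 1/(4*((2*J))) = (1/(2*J))/4 = 1/(8*J))
√(-219707 + 15543) + n(g(15, -22)) = √(-219707 + 15543) + 1/(8*((-⅓*15))) = √(-204164) + (⅛)/(-5) = 2*I*√51041 + (⅛)*(-⅕) = 2*I*√51041 - 1/40 = -1/40 + 2*I*√51041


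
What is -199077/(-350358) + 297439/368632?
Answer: 29599380971/21525528376 ≈ 1.3751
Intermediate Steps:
-199077/(-350358) + 297439/368632 = -199077*(-1/350358) + 297439*(1/368632) = 66359/116786 + 297439/368632 = 29599380971/21525528376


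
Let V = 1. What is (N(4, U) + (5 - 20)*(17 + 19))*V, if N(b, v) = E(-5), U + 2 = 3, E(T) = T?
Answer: -545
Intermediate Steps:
U = 1 (U = -2 + 3 = 1)
N(b, v) = -5
(N(4, U) + (5 - 20)*(17 + 19))*V = (-5 + (5 - 20)*(17 + 19))*1 = (-5 - 15*36)*1 = (-5 - 540)*1 = -545*1 = -545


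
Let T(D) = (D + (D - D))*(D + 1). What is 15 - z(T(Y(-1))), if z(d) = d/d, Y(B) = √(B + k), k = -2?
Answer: 14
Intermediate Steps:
Y(B) = √(-2 + B) (Y(B) = √(B - 2) = √(-2 + B))
T(D) = D*(1 + D) (T(D) = (D + 0)*(1 + D) = D*(1 + D))
z(d) = 1
15 - z(T(Y(-1))) = 15 - 1*1 = 15 - 1 = 14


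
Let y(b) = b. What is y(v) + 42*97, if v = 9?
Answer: 4083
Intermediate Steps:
y(v) + 42*97 = 9 + 42*97 = 9 + 4074 = 4083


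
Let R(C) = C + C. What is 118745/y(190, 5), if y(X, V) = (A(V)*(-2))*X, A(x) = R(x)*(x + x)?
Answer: -23749/7600 ≈ -3.1249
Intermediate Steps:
R(C) = 2*C
A(x) = 4*x**2 (A(x) = (2*x)*(x + x) = (2*x)*(2*x) = 4*x**2)
y(X, V) = -8*X*V**2 (y(X, V) = ((4*V**2)*(-2))*X = (-8*V**2)*X = -8*X*V**2)
118745/y(190, 5) = 118745/((-8*190*5**2)) = 118745/((-8*190*25)) = 118745/(-38000) = 118745*(-1/38000) = -23749/7600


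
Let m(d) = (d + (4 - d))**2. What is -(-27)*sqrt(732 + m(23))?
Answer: 54*sqrt(187) ≈ 738.44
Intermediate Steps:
m(d) = 16 (m(d) = 4**2 = 16)
-(-27)*sqrt(732 + m(23)) = -(-27)*sqrt(732 + 16) = -(-27)*sqrt(748) = -(-27)*2*sqrt(187) = -(-54)*sqrt(187) = 54*sqrt(187)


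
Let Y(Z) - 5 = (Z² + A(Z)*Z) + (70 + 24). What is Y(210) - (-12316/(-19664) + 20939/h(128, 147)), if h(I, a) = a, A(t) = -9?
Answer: 30471294731/722652 ≈ 42166.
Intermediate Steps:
Y(Z) = 99 + Z² - 9*Z (Y(Z) = 5 + ((Z² - 9*Z) + (70 + 24)) = 5 + ((Z² - 9*Z) + 94) = 5 + (94 + Z² - 9*Z) = 99 + Z² - 9*Z)
Y(210) - (-12316/(-19664) + 20939/h(128, 147)) = (99 + 210² - 9*210) - (-12316/(-19664) + 20939/147) = (99 + 44100 - 1890) - (-12316*(-1/19664) + 20939*(1/147)) = 42309 - (3079/4916 + 20939/147) = 42309 - 1*103388737/722652 = 42309 - 103388737/722652 = 30471294731/722652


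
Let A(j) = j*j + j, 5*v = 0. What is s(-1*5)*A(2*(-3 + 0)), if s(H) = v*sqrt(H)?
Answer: 0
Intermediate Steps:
v = 0 (v = (1/5)*0 = 0)
A(j) = j + j**2 (A(j) = j**2 + j = j + j**2)
s(H) = 0 (s(H) = 0*sqrt(H) = 0)
s(-1*5)*A(2*(-3 + 0)) = 0*((2*(-3 + 0))*(1 + 2*(-3 + 0))) = 0*((2*(-3))*(1 + 2*(-3))) = 0*(-6*(1 - 6)) = 0*(-6*(-5)) = 0*30 = 0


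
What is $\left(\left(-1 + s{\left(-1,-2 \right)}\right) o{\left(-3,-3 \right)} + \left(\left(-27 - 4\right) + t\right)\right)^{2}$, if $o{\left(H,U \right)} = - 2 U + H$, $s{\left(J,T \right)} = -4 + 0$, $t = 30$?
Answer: $256$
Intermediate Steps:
$s{\left(J,T \right)} = -4$
$o{\left(H,U \right)} = H - 2 U$
$\left(\left(-1 + s{\left(-1,-2 \right)}\right) o{\left(-3,-3 \right)} + \left(\left(-27 - 4\right) + t\right)\right)^{2} = \left(\left(-1 - 4\right) \left(-3 - -6\right) + \left(\left(-27 - 4\right) + 30\right)\right)^{2} = \left(- 5 \left(-3 + 6\right) + \left(-31 + 30\right)\right)^{2} = \left(\left(-5\right) 3 - 1\right)^{2} = \left(-15 - 1\right)^{2} = \left(-16\right)^{2} = 256$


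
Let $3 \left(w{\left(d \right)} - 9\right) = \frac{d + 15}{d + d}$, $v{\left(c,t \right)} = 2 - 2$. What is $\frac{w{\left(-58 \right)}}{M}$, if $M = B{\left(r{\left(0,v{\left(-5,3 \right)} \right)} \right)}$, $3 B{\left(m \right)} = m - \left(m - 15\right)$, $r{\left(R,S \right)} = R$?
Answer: $\frac{635}{348} \approx 1.8247$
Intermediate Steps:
$v{\left(c,t \right)} = 0$
$w{\left(d \right)} = 9 + \frac{15 + d}{6 d}$ ($w{\left(d \right)} = 9 + \frac{\left(d + 15\right) \frac{1}{d + d}}{3} = 9 + \frac{\left(15 + d\right) \frac{1}{2 d}}{3} = 9 + \frac{\frac{1}{2} \frac{1}{d} \left(15 + d\right)}{3} = 9 + \frac{15 + d}{6 d}$)
$B{\left(m \right)} = 5$ ($B{\left(m \right)} = \frac{m - \left(m - 15\right)}{3} = \frac{m - \left(-15 + m\right)}{3} = \frac{1}{3} \cdot 15 = 5$)
$M = 5$
$\frac{w{\left(-58 \right)}}{M} = \frac{\frac{5}{6} \frac{1}{-58} \left(3 + 11 \left(-58\right)\right)}{5} = \frac{5}{6} \left(- \frac{1}{58}\right) \left(3 - 638\right) \frac{1}{5} = \frac{5}{6} \left(- \frac{1}{58}\right) \left(-635\right) \frac{1}{5} = \frac{3175}{348} \cdot \frac{1}{5} = \frac{635}{348}$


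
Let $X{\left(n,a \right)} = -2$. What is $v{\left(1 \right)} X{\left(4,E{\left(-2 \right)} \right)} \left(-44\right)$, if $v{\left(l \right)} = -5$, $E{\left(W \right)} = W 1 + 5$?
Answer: $-440$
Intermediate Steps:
$E{\left(W \right)} = 5 + W$ ($E{\left(W \right)} = W + 5 = 5 + W$)
$v{\left(1 \right)} X{\left(4,E{\left(-2 \right)} \right)} \left(-44\right) = \left(-5\right) \left(-2\right) \left(-44\right) = 10 \left(-44\right) = -440$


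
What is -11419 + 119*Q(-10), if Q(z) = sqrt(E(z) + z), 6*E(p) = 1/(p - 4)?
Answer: -11419 + 493*I*sqrt(21)/6 ≈ -11419.0 + 376.54*I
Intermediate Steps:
E(p) = 1/(6*(-4 + p)) (E(p) = 1/(6*(p - 4)) = 1/(6*(-4 + p)))
Q(z) = sqrt(z + 1/(6*(-4 + z))) (Q(z) = sqrt(1/(6*(-4 + z)) + z) = sqrt(z + 1/(6*(-4 + z))))
-11419 + 119*Q(-10) = -11419 + 119*(sqrt(6)*sqrt(1/(-4 - 10) + 6*(-10))/6) = -11419 + 119*(sqrt(6)*sqrt(1/(-14) - 60)/6) = -11419 + 119*(sqrt(6)*sqrt(-1/14 - 60)/6) = -11419 + 119*(sqrt(6)*sqrt(-841/14)/6) = -11419 + 119*(sqrt(6)*(29*I*sqrt(14)/14)/6) = -11419 + 119*(29*I*sqrt(21)/42) = -11419 + 493*I*sqrt(21)/6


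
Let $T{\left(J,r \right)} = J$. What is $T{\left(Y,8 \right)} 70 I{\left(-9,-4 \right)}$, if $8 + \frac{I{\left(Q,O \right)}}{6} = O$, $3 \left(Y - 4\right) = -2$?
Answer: $-16800$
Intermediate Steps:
$Y = \frac{10}{3}$ ($Y = 4 + \frac{1}{3} \left(-2\right) = 4 - \frac{2}{3} = \frac{10}{3} \approx 3.3333$)
$I{\left(Q,O \right)} = -48 + 6 O$
$T{\left(Y,8 \right)} 70 I{\left(-9,-4 \right)} = \frac{10}{3} \cdot 70 \left(-48 + 6 \left(-4\right)\right) = \frac{700 \left(-48 - 24\right)}{3} = \frac{700}{3} \left(-72\right) = -16800$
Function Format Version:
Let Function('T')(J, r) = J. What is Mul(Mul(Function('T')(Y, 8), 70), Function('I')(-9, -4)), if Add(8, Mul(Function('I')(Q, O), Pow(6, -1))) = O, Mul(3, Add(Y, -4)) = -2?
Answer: -16800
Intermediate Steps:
Y = Rational(10, 3) (Y = Add(4, Mul(Rational(1, 3), -2)) = Add(4, Rational(-2, 3)) = Rational(10, 3) ≈ 3.3333)
Function('I')(Q, O) = Add(-48, Mul(6, O))
Mul(Mul(Function('T')(Y, 8), 70), Function('I')(-9, -4)) = Mul(Mul(Rational(10, 3), 70), Add(-48, Mul(6, -4))) = Mul(Rational(700, 3), Add(-48, -24)) = Mul(Rational(700, 3), -72) = -16800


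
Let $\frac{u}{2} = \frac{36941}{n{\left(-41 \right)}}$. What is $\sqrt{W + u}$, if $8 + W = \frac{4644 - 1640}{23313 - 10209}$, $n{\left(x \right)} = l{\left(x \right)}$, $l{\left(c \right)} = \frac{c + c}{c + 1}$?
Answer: $\frac{\sqrt{10741784053}}{546} \approx 189.82$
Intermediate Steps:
$l{\left(c \right)} = \frac{2 c}{1 + c}$
$n{\left(x \right)} = \frac{2 x}{1 + x}$
$W = - \frac{25457}{3276}$ ($W = -8 + \frac{4644 - 1640}{23313 - 10209} = -8 + \frac{3004}{13104} = -8 + 3004 \cdot \frac{1}{13104} = -8 + \frac{751}{3276} = - \frac{25457}{3276} \approx -7.7708$)
$u = 36040$ ($u = 2 \frac{36941}{2 \left(-41\right) \frac{1}{1 - 41}} = 2 \frac{36941}{2 \left(-41\right) \frac{1}{-40}} = 2 \frac{36941}{2 \left(-41\right) \left(- \frac{1}{40}\right)} = 2 \frac{36941}{\frac{41}{20}} = 2 \cdot 36941 \cdot \frac{20}{41} = 2 \cdot 18020 = 36040$)
$\sqrt{W + u} = \sqrt{- \frac{25457}{3276} + 36040} = \sqrt{\frac{118041583}{3276}} = \frac{\sqrt{10741784053}}{546}$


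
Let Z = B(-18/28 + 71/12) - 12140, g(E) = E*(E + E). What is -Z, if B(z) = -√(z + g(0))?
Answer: 12140 + √9303/42 ≈ 12142.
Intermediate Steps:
g(E) = 2*E² (g(E) = E*(2*E) = 2*E²)
B(z) = -√z (B(z) = -√(z + 2*0²) = -√(z + 2*0) = -√(z + 0) = -√z)
Z = -12140 - √9303/42 (Z = -√(-18/28 + 71/12) - 12140 = -√(-18*1/28 + 71*(1/12)) - 12140 = -√(-9/14 + 71/12) - 12140 = -√(443/84) - 12140 = -√9303/42 - 12140 = -12140 - √9303/42 ≈ -12142.)
-Z = -(-12140 - √9303/42) = 12140 + √9303/42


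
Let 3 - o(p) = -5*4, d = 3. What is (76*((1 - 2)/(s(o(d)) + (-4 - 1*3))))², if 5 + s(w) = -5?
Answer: 5776/289 ≈ 19.986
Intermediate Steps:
o(p) = 23 (o(p) = 3 - (-5)*4 = 3 - 1*(-20) = 3 + 20 = 23)
s(w) = -10 (s(w) = -5 - 5 = -10)
(76*((1 - 2)/(s(o(d)) + (-4 - 1*3))))² = (76*((1 - 2)/(-10 + (-4 - 1*3))))² = (76*(-1/(-10 + (-4 - 3))))² = (76*(-1/(-10 - 7)))² = (76*(-1/(-17)))² = (76*(-1*(-1/17)))² = (76*(1/17))² = (76/17)² = 5776/289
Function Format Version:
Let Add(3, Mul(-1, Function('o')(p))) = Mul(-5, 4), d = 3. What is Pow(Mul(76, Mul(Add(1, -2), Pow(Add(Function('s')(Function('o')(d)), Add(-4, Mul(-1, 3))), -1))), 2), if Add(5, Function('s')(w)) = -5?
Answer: Rational(5776, 289) ≈ 19.986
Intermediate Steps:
Function('o')(p) = 23 (Function('o')(p) = Add(3, Mul(-1, Mul(-5, 4))) = Add(3, Mul(-1, -20)) = Add(3, 20) = 23)
Function('s')(w) = -10 (Function('s')(w) = Add(-5, -5) = -10)
Pow(Mul(76, Mul(Add(1, -2), Pow(Add(Function('s')(Function('o')(d)), Add(-4, Mul(-1, 3))), -1))), 2) = Pow(Mul(76, Mul(Add(1, -2), Pow(Add(-10, Add(-4, Mul(-1, 3))), -1))), 2) = Pow(Mul(76, Mul(-1, Pow(Add(-10, Add(-4, -3)), -1))), 2) = Pow(Mul(76, Mul(-1, Pow(Add(-10, -7), -1))), 2) = Pow(Mul(76, Mul(-1, Pow(-17, -1))), 2) = Pow(Mul(76, Mul(-1, Rational(-1, 17))), 2) = Pow(Mul(76, Rational(1, 17)), 2) = Pow(Rational(76, 17), 2) = Rational(5776, 289)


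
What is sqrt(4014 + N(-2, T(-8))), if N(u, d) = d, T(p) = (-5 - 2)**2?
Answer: sqrt(4063) ≈ 63.742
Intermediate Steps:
T(p) = 49 (T(p) = (-7)**2 = 49)
sqrt(4014 + N(-2, T(-8))) = sqrt(4014 + 49) = sqrt(4063)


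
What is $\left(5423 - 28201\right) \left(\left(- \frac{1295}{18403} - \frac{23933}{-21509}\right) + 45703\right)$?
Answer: $- \frac{58868234004672750}{56547161} \approx -1.041 \cdot 10^{9}$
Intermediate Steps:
$\left(5423 - 28201\right) \left(\left(- \frac{1295}{18403} - \frac{23933}{-21509}\right) + 45703\right) = \left(5423 - 28201\right) \left(\left(\left(-1295\right) \frac{1}{18403} - - \frac{23933}{21509}\right) + 45703\right) = - 22778 \left(\left(- \frac{185}{2629} + \frac{23933}{21509}\right) + 45703\right) = - 22778 \left(\frac{58940692}{56547161} + 45703\right) = \left(-22778\right) \frac{2584433839875}{56547161} = - \frac{58868234004672750}{56547161}$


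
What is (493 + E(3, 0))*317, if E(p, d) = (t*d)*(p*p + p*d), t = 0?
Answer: 156281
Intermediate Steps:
E(p, d) = 0 (E(p, d) = (0*d)*(p*p + p*d) = 0*(p² + d*p) = 0)
(493 + E(3, 0))*317 = (493 + 0)*317 = 493*317 = 156281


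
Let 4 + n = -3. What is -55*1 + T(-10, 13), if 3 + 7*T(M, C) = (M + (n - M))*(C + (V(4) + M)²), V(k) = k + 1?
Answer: -654/7 ≈ -93.429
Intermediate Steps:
n = -7 (n = -4 - 3 = -7)
V(k) = 1 + k
T(M, C) = -3/7 - C - (5 + M)² (T(M, C) = -3/7 + ((M + (-7 - M))*(C + ((1 + 4) + M)²))/7 = -3/7 + (-7*(C + (5 + M)²))/7 = -3/7 + (-7*C - 7*(5 + M)²)/7 = -3/7 + (-C - (5 + M)²) = -3/7 - C - (5 + M)²)
-55*1 + T(-10, 13) = -55*1 + (-3/7 - 1*13 - (5 - 10)²) = -55 + (-3/7 - 13 - 1*(-5)²) = -55 + (-3/7 - 13 - 1*25) = -55 + (-3/7 - 13 - 25) = -55 - 269/7 = -654/7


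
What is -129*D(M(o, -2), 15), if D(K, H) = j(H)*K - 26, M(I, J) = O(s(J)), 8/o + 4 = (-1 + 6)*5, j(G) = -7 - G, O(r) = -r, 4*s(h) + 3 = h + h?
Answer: 16641/2 ≈ 8320.5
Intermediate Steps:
s(h) = -3/4 + h/2 (s(h) = -3/4 + (h + h)/4 = -3/4 + (2*h)/4 = -3/4 + h/2)
o = 8/21 (o = 8/(-4 + (-1 + 6)*5) = 8/(-4 + 5*5) = 8/(-4 + 25) = 8/21 ≈ 0.38095)
M(I, J) = 3/4 - J/2 (M(I, J) = -(-3/4 + J/2) = 3/4 - J/2)
D(K, H) = -26 + K*(-7 - H) (D(K, H) = (-7 - H)*K - 26 = K*(-7 - H) - 26 = -26 + K*(-7 - H))
-129*D(M(o, -2), 15) = -129*(-26 - (3/4 - 1/2*(-2))*(7 + 15)) = -129*(-26 - 1*(3/4 + 1)*22) = -129*(-26 - 1*7/4*22) = -129*(-26 - 77/2) = -129*(-129/2) = 16641/2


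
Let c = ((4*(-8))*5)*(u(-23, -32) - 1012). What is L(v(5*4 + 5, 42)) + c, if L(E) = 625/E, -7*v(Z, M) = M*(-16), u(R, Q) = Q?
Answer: 16036465/96 ≈ 1.6705e+5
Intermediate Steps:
v(Z, M) = 16*M/7 (v(Z, M) = -M*(-16)/7 = -(-16)*M/7 = 16*M/7)
c = 167040 (c = ((4*(-8))*5)*(-32 - 1012) = -32*5*(-1044) = -160*(-1044) = 167040)
L(v(5*4 + 5, 42)) + c = 625/(((16/7)*42)) + 167040 = 625/96 + 167040 = 16036465/96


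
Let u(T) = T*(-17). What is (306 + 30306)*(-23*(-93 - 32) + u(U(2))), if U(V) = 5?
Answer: 85407480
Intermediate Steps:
u(T) = -17*T
(306 + 30306)*(-23*(-93 - 32) + u(U(2))) = (306 + 30306)*(-23*(-93 - 32) - 17*5) = 30612*(-23*(-125) - 85) = 30612*(2875 - 85) = 30612*2790 = 85407480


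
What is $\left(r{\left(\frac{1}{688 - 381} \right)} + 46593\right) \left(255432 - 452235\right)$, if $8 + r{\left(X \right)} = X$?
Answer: $- \frac{2814596997588}{307} \approx -9.1681 \cdot 10^{9}$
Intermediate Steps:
$r{\left(X \right)} = -8 + X$
$\left(r{\left(\frac{1}{688 - 381} \right)} + 46593\right) \left(255432 - 452235\right) = \left(\left(-8 + \frac{1}{688 - 381}\right) + 46593\right) \left(255432 - 452235\right) = \left(\left(-8 + \frac{1}{307}\right) + 46593\right) \left(-196803\right) = \left(- \frac{2455}{307} + 46593\right) \left(-196803\right) = \frac{14301596}{307} \left(-196803\right) = - \frac{2814596997588}{307}$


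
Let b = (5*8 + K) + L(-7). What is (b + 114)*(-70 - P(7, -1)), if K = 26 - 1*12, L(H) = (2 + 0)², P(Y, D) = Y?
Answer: -13244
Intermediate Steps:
L(H) = 4 (L(H) = 2² = 4)
K = 14 (K = 26 - 12 = 14)
b = 58 (b = (5*8 + 14) + 4 = (40 + 14) + 4 = 54 + 4 = 58)
(b + 114)*(-70 - P(7, -1)) = (58 + 114)*(-70 - 1*7) = 172*(-70 - 7) = 172*(-77) = -13244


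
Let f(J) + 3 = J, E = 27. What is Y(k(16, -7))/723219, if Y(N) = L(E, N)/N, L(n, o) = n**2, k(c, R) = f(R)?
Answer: -243/2410730 ≈ -0.00010080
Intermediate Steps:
f(J) = -3 + J
k(c, R) = -3 + R
Y(N) = 729/N (Y(N) = 27**2/N = 729/N)
Y(k(16, -7))/723219 = (729/(-3 - 7))/723219 = (729/(-10))*(1/723219) = (729*(-1/10))*(1/723219) = -729/10*1/723219 = -243/2410730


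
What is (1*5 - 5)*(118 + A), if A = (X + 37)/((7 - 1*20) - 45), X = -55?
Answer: 0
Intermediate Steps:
A = 9/29 (A = (-55 + 37)/((7 - 1*20) - 45) = -18/((7 - 20) - 45) = -18/(-13 - 45) = -18/(-58) = -18*(-1/58) = 9/29 ≈ 0.31034)
(1*5 - 5)*(118 + A) = (1*5 - 5)*(118 + 9/29) = (5 - 5)*(3431/29) = 0*(3431/29) = 0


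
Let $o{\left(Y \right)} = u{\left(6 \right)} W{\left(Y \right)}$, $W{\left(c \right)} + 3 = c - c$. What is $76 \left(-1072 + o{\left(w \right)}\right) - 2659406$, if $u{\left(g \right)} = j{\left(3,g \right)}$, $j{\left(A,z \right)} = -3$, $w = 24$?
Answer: $-2740194$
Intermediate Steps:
$u{\left(g \right)} = -3$
$W{\left(c \right)} = -3$ ($W{\left(c \right)} = -3 + \left(c - c\right) = -3 + 0 = -3$)
$o{\left(Y \right)} = 9$ ($o{\left(Y \right)} = \left(-3\right) \left(-3\right) = 9$)
$76 \left(-1072 + o{\left(w \right)}\right) - 2659406 = 76 \left(-1072 + 9\right) - 2659406 = 76 \left(-1063\right) - 2659406 = -80788 - 2659406 = -2740194$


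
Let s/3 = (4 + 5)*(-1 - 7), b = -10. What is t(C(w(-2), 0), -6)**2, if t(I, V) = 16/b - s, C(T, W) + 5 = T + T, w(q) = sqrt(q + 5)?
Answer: 1149184/25 ≈ 45967.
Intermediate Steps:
s = -216 (s = 3*((4 + 5)*(-1 - 7)) = 3*(9*(-8)) = 3*(-72) = -216)
w(q) = sqrt(5 + q)
C(T, W) = -5 + 2*T (C(T, W) = -5 + (T + T) = -5 + 2*T)
t(I, V) = 1072/5 (t(I, V) = 16/(-10) - 1*(-216) = 16*(-1/10) + 216 = -8/5 + 216 = 1072/5)
t(C(w(-2), 0), -6)**2 = (1072/5)**2 = 1149184/25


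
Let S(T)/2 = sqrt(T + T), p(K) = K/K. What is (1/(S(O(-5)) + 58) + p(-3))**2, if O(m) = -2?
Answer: 2954957/2856100 - 1719*I/714025 ≈ 1.0346 - 0.0024075*I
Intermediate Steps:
p(K) = 1
S(T) = 2*sqrt(2)*sqrt(T) (S(T) = 2*sqrt(T + T) = 2*sqrt(2*T) = 2*(sqrt(2)*sqrt(T)) = 2*sqrt(2)*sqrt(T))
(1/(S(O(-5)) + 58) + p(-3))**2 = (1/(2*sqrt(2)*sqrt(-2) + 58) + 1)**2 = (1/(2*sqrt(2)*(I*sqrt(2)) + 58) + 1)**2 = (1/(4*I + 58) + 1)**2 = (1/(58 + 4*I) + 1)**2 = ((58 - 4*I)/3380 + 1)**2 = (1 + (58 - 4*I)/3380)**2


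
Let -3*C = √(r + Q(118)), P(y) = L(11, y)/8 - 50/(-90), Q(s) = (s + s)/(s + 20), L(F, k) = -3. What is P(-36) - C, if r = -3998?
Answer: 13/72 + 4*I*√1189146/207 ≈ 0.18056 + 21.072*I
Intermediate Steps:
Q(s) = 2*s/(20 + s) (Q(s) = (2*s)/(20 + s) = 2*s/(20 + s))
P(y) = 13/72 (P(y) = -3/8 - 50/(-90) = -3*⅛ - 50*(-1/90) = -3/8 + 5/9 = 13/72)
C = -4*I*√1189146/207 (C = -√(-3998 + 2*118/(20 + 118))/3 = -√(-3998 + 2*118/138)/3 = -√(-3998 + 2*118*(1/138))/3 = -√(-3998 + 118/69)/3 = -4*I*√1189146/207 ≈ -21.072*I)
P(-36) - C = 13/72 - (-4)*I*√1189146/207 = 13/72 + 4*I*√1189146/207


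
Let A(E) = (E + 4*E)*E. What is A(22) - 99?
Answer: 2321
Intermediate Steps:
A(E) = 5*E² (A(E) = (5*E)*E = 5*E²)
A(22) - 99 = 5*22² - 99 = 5*484 - 99 = 2420 - 99 = 2321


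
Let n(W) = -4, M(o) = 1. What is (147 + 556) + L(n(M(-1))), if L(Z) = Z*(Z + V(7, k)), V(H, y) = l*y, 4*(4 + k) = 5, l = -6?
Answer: 653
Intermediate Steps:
k = -11/4 (k = -4 + (1/4)*5 = -4 + 5/4 = -11/4 ≈ -2.7500)
V(H, y) = -6*y
L(Z) = Z*(33/2 + Z) (L(Z) = Z*(Z - 6*(-11/4)) = Z*(Z + 33/2) = Z*(33/2 + Z))
(147 + 556) + L(n(M(-1))) = (147 + 556) + (1/2)*(-4)*(33 + 2*(-4)) = 703 + (1/2)*(-4)*(33 - 8) = 703 + (1/2)*(-4)*25 = 703 - 50 = 653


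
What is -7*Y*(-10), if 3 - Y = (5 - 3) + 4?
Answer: -210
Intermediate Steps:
Y = -3 (Y = 3 - ((5 - 3) + 4) = 3 - (2 + 4) = 3 - 1*6 = 3 - 6 = -3)
-7*Y*(-10) = -7*(-3)*(-10) = 21*(-10) = -210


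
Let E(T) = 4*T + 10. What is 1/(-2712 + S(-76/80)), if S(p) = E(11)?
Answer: -1/2658 ≈ -0.00037622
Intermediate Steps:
E(T) = 10 + 4*T
S(p) = 54 (S(p) = 10 + 4*11 = 10 + 44 = 54)
1/(-2712 + S(-76/80)) = 1/(-2712 + 54) = 1/(-2658) = -1/2658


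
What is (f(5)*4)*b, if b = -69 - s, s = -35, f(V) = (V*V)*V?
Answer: -17000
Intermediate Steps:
f(V) = V**3 (f(V) = V**2*V = V**3)
b = -34 (b = -69 - 1*(-35) = -69 + 35 = -34)
(f(5)*4)*b = (5**3*4)*(-34) = (125*4)*(-34) = 500*(-34) = -17000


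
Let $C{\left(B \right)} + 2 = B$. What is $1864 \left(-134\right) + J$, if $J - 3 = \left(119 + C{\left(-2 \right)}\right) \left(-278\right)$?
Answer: $-281743$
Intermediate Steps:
$C{\left(B \right)} = -2 + B$
$J = -31967$ ($J = 3 + \left(119 - 4\right) \left(-278\right) = 3 + 115 \left(-278\right) = 3 - 31970 = -31967$)
$1864 \left(-134\right) + J = 1864 \left(-134\right) - 31967 = -249776 - 31967 = -281743$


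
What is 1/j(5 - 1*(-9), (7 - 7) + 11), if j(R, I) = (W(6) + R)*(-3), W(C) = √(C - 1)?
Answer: -14/573 + √5/573 ≈ -0.020530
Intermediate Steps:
W(C) = √(-1 + C)
j(R, I) = -3*R - 3*√5 (j(R, I) = (√(-1 + 6) + R)*(-3) = (√5 + R)*(-3) = (R + √5)*(-3) = -3*R - 3*√5)
1/j(5 - 1*(-9), (7 - 7) + 11) = 1/(-3*(5 - 1*(-9)) - 3*√5) = 1/(-3*(5 + 9) - 3*√5) = 1/(-3*14 - 3*√5) = 1/(-42 - 3*√5)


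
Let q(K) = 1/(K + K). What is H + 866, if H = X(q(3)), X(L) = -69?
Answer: 797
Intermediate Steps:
q(K) = 1/(2*K)
H = -69
H + 866 = -69 + 866 = 797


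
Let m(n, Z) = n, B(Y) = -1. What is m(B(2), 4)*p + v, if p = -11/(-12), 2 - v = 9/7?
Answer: -17/84 ≈ -0.20238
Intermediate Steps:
v = 5/7 (v = 2 - 9/7 = 5/7 ≈ 0.71429)
p = 11/12 (p = -11*(-1/12) = 11/12 ≈ 0.91667)
m(B(2), 4)*p + v = -1*11/12 + 5/7 = -11/12 + 5/7 = -17/84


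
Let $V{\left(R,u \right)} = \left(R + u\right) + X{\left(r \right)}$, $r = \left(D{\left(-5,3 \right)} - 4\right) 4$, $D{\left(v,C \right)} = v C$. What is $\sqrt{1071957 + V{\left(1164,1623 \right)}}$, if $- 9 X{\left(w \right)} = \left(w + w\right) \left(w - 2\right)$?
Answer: $\frac{14 \sqrt{49290}}{3} \approx 1036.1$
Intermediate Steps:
$D{\left(v,C \right)} = C v$
$r = -76$ ($r = \left(3 \left(-5\right) - 4\right) 4 = \left(-15 - 4\right) 4 = \left(-19\right) 4 = -76$)
$X{\left(w \right)} = - \frac{2 w \left(-2 + w\right)}{9}$ ($X{\left(w \right)} = - \frac{\left(w + w\right) \left(w - 2\right)}{9} = - \frac{2 w \left(-2 + w\right)}{9}$)
$V{\left(R,u \right)} = - \frac{3952}{3} + R + u$ ($V{\left(R,u \right)} = \left(R + u\right) + \frac{2}{9} \left(-76\right) \left(2 - -76\right) = \left(R + u\right) + \frac{2}{9} \left(-76\right) \left(2 + 76\right) = \left(R + u\right) + \frac{2}{9} \left(-76\right) 78 = \left(R + u\right) - \frac{3952}{3} = - \frac{3952}{3} + R + u$)
$\sqrt{1071957 + V{\left(1164,1623 \right)}} = \sqrt{1071957 + \left(- \frac{3952}{3} + 1164 + 1623\right)} = \sqrt{1071957 + \frac{4409}{3}} = \sqrt{\frac{3220280}{3}} = \frac{14 \sqrt{49290}}{3}$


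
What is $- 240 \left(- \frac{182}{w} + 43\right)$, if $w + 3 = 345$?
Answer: $- \frac{580960}{57} \approx -10192.0$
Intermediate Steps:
$w = 342$ ($w = -3 + 345 = 342$)
$- 240 \left(- \frac{182}{w} + 43\right) = - 240 \left(- \frac{182}{342} + 43\right) = - 240 \left(\left(-182\right) \frac{1}{342} + 43\right) = - 240 \left(- \frac{91}{171} + 43\right) = \left(-240\right) \frac{7262}{171} = - \frac{580960}{57}$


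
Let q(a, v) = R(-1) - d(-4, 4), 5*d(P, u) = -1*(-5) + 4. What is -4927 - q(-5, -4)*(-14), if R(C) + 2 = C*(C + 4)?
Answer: -25111/5 ≈ -5022.2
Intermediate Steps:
d(P, u) = 9/5 (d(P, u) = (-1*(-5) + 4)/5 = (5 + 4)/5 = (1/5)*9 = 9/5)
R(C) = -2 + C*(4 + C) (R(C) = -2 + C*(C + 4) = -2 + C*(4 + C))
q(a, v) = -34/5 (q(a, v) = (-2 + (-1)**2 + 4*(-1)) - 1*9/5 = (-2 + 1 - 4) - 9/5 = -5 - 9/5 = -34/5)
-4927 - q(-5, -4)*(-14) = -4927 - (-34)*(-14)/5 = -4927 - 1*476/5 = -4927 - 476/5 = -25111/5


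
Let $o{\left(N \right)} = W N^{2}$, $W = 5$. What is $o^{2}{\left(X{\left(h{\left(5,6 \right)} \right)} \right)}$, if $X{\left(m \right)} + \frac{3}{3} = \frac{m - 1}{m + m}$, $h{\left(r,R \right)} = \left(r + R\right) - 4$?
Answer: $\frac{6400}{2401} \approx 2.6656$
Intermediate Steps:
$h{\left(r,R \right)} = -4 + R + r$ ($h{\left(r,R \right)} = \left(R + r\right) - 4 = -4 + R + r$)
$X{\left(m \right)} = -1 + \frac{-1 + m}{2 m}$ ($X{\left(m \right)} = -1 + \frac{m - 1}{m + m} = -1 + \frac{-1 + m}{2 m}$)
$o{\left(N \right)} = 5 N^{2}$
$o^{2}{\left(X{\left(h{\left(5,6 \right)} \right)} \right)} = \left(5 \left(\frac{-1 - \left(-4 + 6 + 5\right)}{2 \left(-4 + 6 + 5\right)}\right)^{2}\right)^{2} = \left(5 \left(\frac{-1 - 7}{2 \cdot 7}\right)^{2}\right)^{2} = \left(5 \left(\frac{1}{2} \cdot \frac{1}{7} \left(-1 - 7\right)\right)^{2}\right)^{2} = \left(5 \left(\frac{1}{2} \cdot \frac{1}{7} \left(-8\right)\right)^{2}\right)^{2} = \left(5 \left(- \frac{4}{7}\right)^{2}\right)^{2} = \left(5 \cdot \frac{16}{49}\right)^{2} = \left(\frac{80}{49}\right)^{2} = \frac{6400}{2401}$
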